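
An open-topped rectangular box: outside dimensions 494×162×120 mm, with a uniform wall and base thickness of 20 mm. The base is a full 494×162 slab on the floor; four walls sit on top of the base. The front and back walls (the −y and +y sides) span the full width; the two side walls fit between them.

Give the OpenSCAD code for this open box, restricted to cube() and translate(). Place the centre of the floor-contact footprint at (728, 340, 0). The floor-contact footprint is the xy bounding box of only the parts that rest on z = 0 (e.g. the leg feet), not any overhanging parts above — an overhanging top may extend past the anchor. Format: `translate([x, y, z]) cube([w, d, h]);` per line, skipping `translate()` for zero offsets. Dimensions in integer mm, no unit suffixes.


translate([481, 259, 0]) cube([494, 162, 20]);
translate([481, 259, 20]) cube([494, 20, 100]);
translate([481, 401, 20]) cube([494, 20, 100]);
translate([481, 279, 20]) cube([20, 122, 100]);
translate([955, 279, 20]) cube([20, 122, 100]);


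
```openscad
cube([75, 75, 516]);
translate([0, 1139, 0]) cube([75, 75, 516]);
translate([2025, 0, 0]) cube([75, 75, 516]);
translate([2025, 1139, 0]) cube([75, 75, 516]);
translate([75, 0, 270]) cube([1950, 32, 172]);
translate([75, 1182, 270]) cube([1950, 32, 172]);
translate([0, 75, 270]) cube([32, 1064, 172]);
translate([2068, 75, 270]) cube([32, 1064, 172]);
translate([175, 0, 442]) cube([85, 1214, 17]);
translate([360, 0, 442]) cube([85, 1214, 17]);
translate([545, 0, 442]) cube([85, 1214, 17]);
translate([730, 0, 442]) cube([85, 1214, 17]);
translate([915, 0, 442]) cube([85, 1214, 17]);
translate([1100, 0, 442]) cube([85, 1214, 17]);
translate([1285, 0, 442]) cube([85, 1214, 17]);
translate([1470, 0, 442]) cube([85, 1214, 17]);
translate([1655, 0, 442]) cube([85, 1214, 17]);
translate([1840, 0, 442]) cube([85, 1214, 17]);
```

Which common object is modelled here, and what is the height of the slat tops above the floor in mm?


A bed frame. The slat-top height is 459 mm.

Four posts, four rails, and a row of slats — a bed frame. Slats sit on the rails at z = 270 + 172 = 442; with slat thickness 17, the top is 459 mm.


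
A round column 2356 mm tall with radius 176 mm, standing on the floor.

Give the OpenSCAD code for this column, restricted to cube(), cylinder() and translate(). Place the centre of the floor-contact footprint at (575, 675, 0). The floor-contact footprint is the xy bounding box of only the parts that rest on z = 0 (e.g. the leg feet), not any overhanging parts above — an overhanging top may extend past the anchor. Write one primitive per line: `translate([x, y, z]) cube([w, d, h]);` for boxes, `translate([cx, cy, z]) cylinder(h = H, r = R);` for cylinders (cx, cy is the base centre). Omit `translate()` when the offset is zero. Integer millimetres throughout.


translate([575, 675, 0]) cylinder(h = 2356, r = 176);


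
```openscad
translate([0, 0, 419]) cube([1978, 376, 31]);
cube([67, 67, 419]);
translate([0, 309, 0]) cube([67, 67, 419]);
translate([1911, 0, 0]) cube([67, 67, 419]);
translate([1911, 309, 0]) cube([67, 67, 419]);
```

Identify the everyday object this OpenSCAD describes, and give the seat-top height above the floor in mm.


A bench. The seat-top height is 450 mm.

A long slab on four corner posts — a bench. The slab sits at z = 419 with thickness 31, so the top is 419 + 31 = 450 mm.


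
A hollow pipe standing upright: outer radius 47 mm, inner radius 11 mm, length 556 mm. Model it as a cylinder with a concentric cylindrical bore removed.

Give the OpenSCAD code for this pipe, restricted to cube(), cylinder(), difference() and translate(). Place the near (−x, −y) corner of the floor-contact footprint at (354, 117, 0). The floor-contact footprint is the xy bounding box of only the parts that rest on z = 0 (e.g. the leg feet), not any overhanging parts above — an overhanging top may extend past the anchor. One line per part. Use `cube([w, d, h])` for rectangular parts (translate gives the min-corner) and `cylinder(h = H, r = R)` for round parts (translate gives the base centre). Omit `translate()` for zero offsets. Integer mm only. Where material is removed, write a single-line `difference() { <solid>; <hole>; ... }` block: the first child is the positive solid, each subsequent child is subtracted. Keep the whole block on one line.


difference() { translate([401, 164, 0]) cylinder(h = 556, r = 47); translate([401, 164, 0]) cylinder(h = 556, r = 11); }


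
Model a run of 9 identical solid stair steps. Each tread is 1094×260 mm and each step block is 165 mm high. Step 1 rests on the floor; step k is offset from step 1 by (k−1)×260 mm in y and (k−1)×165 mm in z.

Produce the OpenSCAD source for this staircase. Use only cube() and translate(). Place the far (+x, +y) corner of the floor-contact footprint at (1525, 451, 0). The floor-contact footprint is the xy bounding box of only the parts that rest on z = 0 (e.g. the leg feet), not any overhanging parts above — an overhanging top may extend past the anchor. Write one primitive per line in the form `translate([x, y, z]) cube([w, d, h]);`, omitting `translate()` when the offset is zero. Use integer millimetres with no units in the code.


translate([431, 191, 0]) cube([1094, 260, 165]);
translate([431, 451, 165]) cube([1094, 260, 165]);
translate([431, 711, 330]) cube([1094, 260, 165]);
translate([431, 971, 495]) cube([1094, 260, 165]);
translate([431, 1231, 660]) cube([1094, 260, 165]);
translate([431, 1491, 825]) cube([1094, 260, 165]);
translate([431, 1751, 990]) cube([1094, 260, 165]);
translate([431, 2011, 1155]) cube([1094, 260, 165]);
translate([431, 2271, 1320]) cube([1094, 260, 165]);


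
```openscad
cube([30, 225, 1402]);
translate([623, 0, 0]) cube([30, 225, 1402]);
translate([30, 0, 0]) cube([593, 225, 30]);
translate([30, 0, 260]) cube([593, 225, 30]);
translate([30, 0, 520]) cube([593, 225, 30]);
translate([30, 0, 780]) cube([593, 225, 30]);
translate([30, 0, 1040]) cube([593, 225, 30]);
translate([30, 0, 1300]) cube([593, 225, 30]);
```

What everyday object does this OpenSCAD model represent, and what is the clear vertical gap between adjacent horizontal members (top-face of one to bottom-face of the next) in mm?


A bookshelf. The clear shelf gap is 230 mm.

Two tall side panels with 6 horizontal boards between them — a bookshelf. The first two shelf undersides are at z = 0 and z = 260; with shelf thickness 30, the clear gap is 260 − 0 − 30 = 230 mm.


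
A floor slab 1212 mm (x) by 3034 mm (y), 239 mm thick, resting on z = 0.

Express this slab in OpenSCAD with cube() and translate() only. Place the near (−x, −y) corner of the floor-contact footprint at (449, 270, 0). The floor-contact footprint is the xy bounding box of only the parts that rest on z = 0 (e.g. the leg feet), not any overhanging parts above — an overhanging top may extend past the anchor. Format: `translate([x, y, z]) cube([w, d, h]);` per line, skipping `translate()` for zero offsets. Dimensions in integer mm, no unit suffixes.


translate([449, 270, 0]) cube([1212, 3034, 239]);


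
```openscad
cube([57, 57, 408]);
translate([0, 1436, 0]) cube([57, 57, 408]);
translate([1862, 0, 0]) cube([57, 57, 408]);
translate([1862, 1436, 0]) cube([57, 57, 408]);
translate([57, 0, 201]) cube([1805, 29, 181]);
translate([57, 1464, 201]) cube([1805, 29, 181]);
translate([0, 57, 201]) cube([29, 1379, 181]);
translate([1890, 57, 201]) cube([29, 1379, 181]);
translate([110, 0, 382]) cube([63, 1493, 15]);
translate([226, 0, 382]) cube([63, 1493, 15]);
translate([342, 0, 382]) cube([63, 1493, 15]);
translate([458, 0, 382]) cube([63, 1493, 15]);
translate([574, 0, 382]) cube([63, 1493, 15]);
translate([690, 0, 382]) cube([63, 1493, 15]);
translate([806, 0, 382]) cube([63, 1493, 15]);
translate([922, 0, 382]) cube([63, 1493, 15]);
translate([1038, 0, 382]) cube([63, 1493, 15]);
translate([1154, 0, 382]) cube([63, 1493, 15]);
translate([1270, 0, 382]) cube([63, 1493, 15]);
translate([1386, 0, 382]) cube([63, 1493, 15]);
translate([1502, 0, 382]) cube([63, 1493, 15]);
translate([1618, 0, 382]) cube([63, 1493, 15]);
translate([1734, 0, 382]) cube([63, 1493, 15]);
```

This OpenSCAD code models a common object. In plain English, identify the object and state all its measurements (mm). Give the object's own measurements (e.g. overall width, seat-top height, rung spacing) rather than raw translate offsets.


A bed frame 1919 mm long (x) by 1493 mm wide (y). Four 57×57 mm corner posts, 408 mm tall, at the corners of the footprint. Four rails of 29 mm thickness and 181 mm height run between adjacent posts with their undersides at z = 201 mm, their outer faces flush with the outside of the frame (the two x-running rails run between the posts' inner faces; the two y-running rails run between the posts' inner faces). 15 slats, each 63 mm wide (x) and 15 mm thick, lie across the top of the two x-running rails, running the full 1493 mm width of the frame in y; along x they sit between the end posts with a 53 mm gap after the −x posts and between neighbouring slats, leaving 65 mm before the +x posts.


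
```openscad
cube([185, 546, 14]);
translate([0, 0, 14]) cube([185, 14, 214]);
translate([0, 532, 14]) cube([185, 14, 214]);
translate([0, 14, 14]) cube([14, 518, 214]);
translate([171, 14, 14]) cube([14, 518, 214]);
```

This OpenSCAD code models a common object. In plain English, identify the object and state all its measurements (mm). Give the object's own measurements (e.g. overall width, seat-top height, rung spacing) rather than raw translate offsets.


An open-topped rectangular box: outside dimensions 185×546×228 mm, with a uniform wall and base thickness of 14 mm. The base is a full 185×546 slab on the floor; four walls sit on top of the base. The front and back walls (the −y and +y sides) span the full width; the two side walls fit between them.


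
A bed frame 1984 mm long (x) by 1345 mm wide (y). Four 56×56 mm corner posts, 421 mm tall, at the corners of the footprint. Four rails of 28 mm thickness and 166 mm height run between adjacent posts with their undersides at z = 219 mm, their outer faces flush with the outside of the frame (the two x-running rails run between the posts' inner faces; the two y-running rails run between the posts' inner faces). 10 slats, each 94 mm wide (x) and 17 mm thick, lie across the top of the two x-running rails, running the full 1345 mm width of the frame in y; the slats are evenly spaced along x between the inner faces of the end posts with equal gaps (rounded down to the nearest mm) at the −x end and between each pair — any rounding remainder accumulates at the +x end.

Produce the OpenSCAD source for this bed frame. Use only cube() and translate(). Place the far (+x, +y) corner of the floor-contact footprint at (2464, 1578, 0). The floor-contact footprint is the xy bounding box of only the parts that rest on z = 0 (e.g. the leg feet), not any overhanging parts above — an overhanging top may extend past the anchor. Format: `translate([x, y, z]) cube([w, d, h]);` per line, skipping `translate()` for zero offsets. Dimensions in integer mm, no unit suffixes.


// slat z = rail_z + rail_h = 219 + 166 = 385
// slat gap = ⌊(1872 − 10·94) / 11⌋ = 84
translate([480, 233, 0]) cube([56, 56, 421]);
translate([480, 1522, 0]) cube([56, 56, 421]);
translate([2408, 233, 0]) cube([56, 56, 421]);
translate([2408, 1522, 0]) cube([56, 56, 421]);
translate([536, 233, 219]) cube([1872, 28, 166]);
translate([536, 1550, 219]) cube([1872, 28, 166]);
translate([480, 289, 219]) cube([28, 1233, 166]);
translate([2436, 289, 219]) cube([28, 1233, 166]);
translate([620, 233, 385]) cube([94, 1345, 17]);
translate([798, 233, 385]) cube([94, 1345, 17]);
translate([976, 233, 385]) cube([94, 1345, 17]);
translate([1154, 233, 385]) cube([94, 1345, 17]);
translate([1332, 233, 385]) cube([94, 1345, 17]);
translate([1510, 233, 385]) cube([94, 1345, 17]);
translate([1688, 233, 385]) cube([94, 1345, 17]);
translate([1866, 233, 385]) cube([94, 1345, 17]);
translate([2044, 233, 385]) cube([94, 1345, 17]);
translate([2222, 233, 385]) cube([94, 1345, 17]);


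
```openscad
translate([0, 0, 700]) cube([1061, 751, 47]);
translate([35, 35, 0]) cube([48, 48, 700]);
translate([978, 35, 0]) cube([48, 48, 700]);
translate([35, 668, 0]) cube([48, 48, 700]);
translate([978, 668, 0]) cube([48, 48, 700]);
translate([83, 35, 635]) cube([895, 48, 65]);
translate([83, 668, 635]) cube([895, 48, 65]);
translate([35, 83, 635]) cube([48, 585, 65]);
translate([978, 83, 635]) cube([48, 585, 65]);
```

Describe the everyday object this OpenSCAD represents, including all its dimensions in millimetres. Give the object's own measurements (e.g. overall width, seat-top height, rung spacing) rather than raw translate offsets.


A rectangular dining table. The top is 1061×751×47 mm with its upper surface at z = 747 mm. It stands on four 48×48 mm square legs, each inset 35 mm from the nearest pair of top edges, running from the floor to the underside of the top. Four apron rails, 48 mm thick and 65 mm tall, run between adjacent legs with their top edges flush with the underside of the top and their outer faces flush with the legs' outer faces.


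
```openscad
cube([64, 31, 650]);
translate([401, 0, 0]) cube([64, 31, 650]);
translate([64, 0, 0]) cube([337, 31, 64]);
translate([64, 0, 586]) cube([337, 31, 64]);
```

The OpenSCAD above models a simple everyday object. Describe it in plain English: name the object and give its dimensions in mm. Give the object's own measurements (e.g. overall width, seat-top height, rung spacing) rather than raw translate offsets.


A rectangular picture frame lying in the x–z plane (depth along y). The opening is 337 mm wide (x) by 522 mm tall (z), surrounded by a border 64 mm wide on all four sides. The frame is 31 mm deep and is made of two full-height vertical stiles with two horizontal rails fitted between them.


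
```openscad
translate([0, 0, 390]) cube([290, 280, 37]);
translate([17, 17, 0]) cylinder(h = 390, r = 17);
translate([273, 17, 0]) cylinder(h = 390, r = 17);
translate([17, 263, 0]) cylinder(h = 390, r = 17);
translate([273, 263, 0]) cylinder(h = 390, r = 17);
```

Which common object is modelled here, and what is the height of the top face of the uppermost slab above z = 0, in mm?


A stool. The seat height is 427 mm.

A 290×280×37 slab at z = 390 on four corner cylinders — a stool. The seat top is 390 + 37 = 427 mm.


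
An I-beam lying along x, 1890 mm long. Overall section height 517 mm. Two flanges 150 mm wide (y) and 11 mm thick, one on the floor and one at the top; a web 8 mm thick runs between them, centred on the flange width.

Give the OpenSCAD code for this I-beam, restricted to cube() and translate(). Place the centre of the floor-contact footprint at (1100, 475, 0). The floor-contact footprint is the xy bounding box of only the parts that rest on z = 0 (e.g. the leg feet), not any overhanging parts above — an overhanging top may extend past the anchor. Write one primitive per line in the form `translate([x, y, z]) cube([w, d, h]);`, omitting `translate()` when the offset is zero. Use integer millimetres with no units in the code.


translate([155, 400, 0]) cube([1890, 150, 11]);
translate([155, 471, 11]) cube([1890, 8, 495]);
translate([155, 400, 506]) cube([1890, 150, 11]);


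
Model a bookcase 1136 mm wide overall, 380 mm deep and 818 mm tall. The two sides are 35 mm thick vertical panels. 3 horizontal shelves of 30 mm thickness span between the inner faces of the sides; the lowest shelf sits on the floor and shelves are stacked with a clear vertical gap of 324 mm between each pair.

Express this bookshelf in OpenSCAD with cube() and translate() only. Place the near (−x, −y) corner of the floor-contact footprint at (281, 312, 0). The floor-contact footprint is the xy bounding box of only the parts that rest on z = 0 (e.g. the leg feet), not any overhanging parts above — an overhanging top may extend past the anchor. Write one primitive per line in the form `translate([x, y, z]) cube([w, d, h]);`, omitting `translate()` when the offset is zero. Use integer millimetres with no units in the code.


translate([281, 312, 0]) cube([35, 380, 818]);
translate([1382, 312, 0]) cube([35, 380, 818]);
translate([316, 312, 0]) cube([1066, 380, 30]);
translate([316, 312, 354]) cube([1066, 380, 30]);
translate([316, 312, 708]) cube([1066, 380, 30]);


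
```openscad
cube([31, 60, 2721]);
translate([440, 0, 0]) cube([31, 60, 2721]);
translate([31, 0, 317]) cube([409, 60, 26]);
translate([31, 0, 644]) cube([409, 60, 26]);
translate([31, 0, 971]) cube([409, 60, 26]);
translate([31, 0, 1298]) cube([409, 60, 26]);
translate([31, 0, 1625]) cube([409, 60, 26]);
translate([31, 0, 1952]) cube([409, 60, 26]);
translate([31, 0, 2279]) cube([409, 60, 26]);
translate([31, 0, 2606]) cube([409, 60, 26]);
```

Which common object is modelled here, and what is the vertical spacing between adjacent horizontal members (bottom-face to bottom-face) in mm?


A ladder. The rung spacing is 327 mm.

Two tall 31×60 posts with 8 short bars between them — a ladder. Adjacent rungs sit at z = 317 and z = 644, so the spacing is 644 − 317 = 327 mm.


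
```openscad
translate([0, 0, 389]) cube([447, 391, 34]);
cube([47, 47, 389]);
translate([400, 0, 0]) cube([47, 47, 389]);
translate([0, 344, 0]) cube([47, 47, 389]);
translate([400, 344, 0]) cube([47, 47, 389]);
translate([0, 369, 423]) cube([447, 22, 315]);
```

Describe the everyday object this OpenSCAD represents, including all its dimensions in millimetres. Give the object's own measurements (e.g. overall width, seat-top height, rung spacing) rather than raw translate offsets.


A chair. The seat is a 447×391×34 mm slab with its top at z = 423 mm, on four 47×47 mm corner legs (flush with the seat edges, standing on z = 0). A flat backrest 22 mm thick, 315 mm tall, spans the full seat width and rises from the seat top along its +y edge, rear face flush with the rear of the seat.


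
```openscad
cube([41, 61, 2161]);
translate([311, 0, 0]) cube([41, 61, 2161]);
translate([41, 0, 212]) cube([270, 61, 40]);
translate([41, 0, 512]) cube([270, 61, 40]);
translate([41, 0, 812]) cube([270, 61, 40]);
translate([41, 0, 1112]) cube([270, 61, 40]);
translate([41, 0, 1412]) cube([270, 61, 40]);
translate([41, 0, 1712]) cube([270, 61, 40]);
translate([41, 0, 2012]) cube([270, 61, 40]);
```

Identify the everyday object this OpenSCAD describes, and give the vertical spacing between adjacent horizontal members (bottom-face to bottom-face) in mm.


A ladder. The rung spacing is 300 mm.

Two tall 41×61 posts with 7 short bars between them — a ladder. Adjacent rungs sit at z = 212 and z = 512, so the spacing is 512 − 212 = 300 mm.


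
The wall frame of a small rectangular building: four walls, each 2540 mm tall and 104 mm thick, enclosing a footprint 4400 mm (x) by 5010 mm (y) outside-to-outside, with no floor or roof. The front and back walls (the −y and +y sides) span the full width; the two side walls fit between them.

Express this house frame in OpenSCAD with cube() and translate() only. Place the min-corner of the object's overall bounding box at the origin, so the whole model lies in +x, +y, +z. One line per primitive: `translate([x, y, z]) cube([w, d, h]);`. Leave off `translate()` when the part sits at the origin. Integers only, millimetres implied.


cube([4400, 104, 2540]);
translate([0, 4906, 0]) cube([4400, 104, 2540]);
translate([0, 104, 0]) cube([104, 4802, 2540]);
translate([4296, 104, 0]) cube([104, 4802, 2540]);


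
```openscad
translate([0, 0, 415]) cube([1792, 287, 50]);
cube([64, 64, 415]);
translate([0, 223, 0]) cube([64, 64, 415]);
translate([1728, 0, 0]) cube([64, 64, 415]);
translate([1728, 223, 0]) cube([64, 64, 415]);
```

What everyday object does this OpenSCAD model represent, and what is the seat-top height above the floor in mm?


A bench. The seat-top height is 465 mm.

A long slab on four corner posts — a bench. The slab sits at z = 415 with thickness 50, so the top is 415 + 50 = 465 mm.


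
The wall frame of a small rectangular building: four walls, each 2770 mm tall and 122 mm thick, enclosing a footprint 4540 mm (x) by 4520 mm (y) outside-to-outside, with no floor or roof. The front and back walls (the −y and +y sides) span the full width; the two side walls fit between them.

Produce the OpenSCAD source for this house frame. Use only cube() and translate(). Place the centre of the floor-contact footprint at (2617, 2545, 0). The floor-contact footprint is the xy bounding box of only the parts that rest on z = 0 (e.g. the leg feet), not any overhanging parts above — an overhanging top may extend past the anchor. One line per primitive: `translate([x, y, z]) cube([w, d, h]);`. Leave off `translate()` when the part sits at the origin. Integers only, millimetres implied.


translate([347, 285, 0]) cube([4540, 122, 2770]);
translate([347, 4683, 0]) cube([4540, 122, 2770]);
translate([347, 407, 0]) cube([122, 4276, 2770]);
translate([4765, 407, 0]) cube([122, 4276, 2770]);


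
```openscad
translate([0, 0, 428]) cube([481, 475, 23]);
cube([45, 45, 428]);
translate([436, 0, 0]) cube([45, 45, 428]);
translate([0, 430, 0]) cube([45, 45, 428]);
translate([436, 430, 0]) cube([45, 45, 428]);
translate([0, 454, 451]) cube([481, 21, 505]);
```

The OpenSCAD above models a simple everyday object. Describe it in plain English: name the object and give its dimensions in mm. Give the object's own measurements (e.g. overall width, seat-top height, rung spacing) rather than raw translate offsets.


A chair. The seat is a 481×475×23 mm slab with its top at z = 451 mm, on four 45×45 mm corner legs (flush with the seat edges, standing on z = 0). A flat backrest 21 mm thick, 505 mm tall, spans the full seat width and rises from the seat top along its +y edge, rear face flush with the rear of the seat.


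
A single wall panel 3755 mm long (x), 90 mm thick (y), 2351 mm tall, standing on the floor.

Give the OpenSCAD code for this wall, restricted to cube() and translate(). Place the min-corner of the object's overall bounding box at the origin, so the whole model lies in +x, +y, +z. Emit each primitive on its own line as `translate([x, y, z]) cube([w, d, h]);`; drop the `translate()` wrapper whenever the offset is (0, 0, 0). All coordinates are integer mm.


cube([3755, 90, 2351]);


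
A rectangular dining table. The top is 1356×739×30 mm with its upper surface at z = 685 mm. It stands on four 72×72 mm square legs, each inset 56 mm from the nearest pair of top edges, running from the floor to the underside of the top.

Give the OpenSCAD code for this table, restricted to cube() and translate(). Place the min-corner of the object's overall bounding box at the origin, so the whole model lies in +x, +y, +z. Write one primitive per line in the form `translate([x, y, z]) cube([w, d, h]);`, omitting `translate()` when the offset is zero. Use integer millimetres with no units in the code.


translate([0, 0, 655]) cube([1356, 739, 30]);
translate([56, 56, 0]) cube([72, 72, 655]);
translate([1228, 56, 0]) cube([72, 72, 655]);
translate([56, 611, 0]) cube([72, 72, 655]);
translate([1228, 611, 0]) cube([72, 72, 655]);


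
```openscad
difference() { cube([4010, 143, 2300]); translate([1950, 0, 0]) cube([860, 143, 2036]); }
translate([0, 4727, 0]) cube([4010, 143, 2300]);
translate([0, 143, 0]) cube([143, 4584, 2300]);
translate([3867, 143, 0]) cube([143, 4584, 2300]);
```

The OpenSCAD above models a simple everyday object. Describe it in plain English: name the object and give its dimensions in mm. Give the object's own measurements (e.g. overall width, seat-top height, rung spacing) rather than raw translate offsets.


A single room: four walls, each 2300 mm tall and 143 mm thick, enclosing an outside footprint 4010×4870 mm (x × y), no floor or roof. The front and back walls (−y and +y sides) run the full x-width; the side walls fit between their inner faces. A door opening 860 mm wide and 2036 mm tall is cut through the front wall from the floor up, its −x edge 1950 mm from the wall's −x end.


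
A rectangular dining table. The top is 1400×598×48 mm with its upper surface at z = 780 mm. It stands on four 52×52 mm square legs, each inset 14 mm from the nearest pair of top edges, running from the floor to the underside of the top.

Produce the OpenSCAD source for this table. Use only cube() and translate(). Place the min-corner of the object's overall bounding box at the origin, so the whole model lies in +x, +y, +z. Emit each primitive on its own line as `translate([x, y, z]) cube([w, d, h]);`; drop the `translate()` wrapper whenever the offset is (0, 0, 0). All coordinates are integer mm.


translate([0, 0, 732]) cube([1400, 598, 48]);
translate([14, 14, 0]) cube([52, 52, 732]);
translate([1334, 14, 0]) cube([52, 52, 732]);
translate([14, 532, 0]) cube([52, 52, 732]);
translate([1334, 532, 0]) cube([52, 52, 732]);


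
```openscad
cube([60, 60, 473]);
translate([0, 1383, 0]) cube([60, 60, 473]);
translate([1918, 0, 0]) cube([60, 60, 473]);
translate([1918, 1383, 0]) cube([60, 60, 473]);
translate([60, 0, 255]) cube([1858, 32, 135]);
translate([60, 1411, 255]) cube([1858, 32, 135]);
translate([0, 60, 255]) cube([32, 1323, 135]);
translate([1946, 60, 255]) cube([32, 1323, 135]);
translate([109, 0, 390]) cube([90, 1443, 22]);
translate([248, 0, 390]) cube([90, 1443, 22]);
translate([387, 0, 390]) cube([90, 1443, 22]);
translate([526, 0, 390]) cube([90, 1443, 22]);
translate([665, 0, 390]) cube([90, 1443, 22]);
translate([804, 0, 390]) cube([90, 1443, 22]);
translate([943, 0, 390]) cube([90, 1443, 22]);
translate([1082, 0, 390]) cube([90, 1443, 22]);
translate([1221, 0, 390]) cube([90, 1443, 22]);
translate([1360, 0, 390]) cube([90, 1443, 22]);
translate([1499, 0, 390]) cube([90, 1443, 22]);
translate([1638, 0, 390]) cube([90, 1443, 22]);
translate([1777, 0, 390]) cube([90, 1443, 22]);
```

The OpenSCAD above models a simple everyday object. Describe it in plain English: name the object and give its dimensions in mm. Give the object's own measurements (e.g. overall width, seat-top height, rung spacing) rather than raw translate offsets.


A bed frame 1978 mm long (x) by 1443 mm wide (y). Four 60×60 mm corner posts, 473 mm tall, at the corners of the footprint. Four rails of 32 mm thickness and 135 mm height run between adjacent posts with their undersides at z = 255 mm, their outer faces flush with the outside of the frame (the two x-running rails run between the posts' inner faces; the two y-running rails run between the posts' inner faces). 13 slats, each 90 mm wide (x) and 22 mm thick, lie across the top of the two x-running rails, running the full 1443 mm width of the frame in y; along x they sit between the end posts with a 49 mm gap after the −x posts and between neighbouring slats, leaving 51 mm before the +x posts.


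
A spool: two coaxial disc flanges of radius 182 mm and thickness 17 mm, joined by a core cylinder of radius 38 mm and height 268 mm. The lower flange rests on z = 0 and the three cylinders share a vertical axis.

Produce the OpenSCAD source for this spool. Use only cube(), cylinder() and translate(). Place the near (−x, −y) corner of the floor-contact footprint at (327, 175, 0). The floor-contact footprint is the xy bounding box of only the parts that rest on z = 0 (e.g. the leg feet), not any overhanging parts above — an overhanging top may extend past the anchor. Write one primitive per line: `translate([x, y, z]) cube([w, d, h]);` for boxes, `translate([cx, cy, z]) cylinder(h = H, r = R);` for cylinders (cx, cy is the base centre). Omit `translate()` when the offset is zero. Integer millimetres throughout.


translate([509, 357, 0]) cylinder(h = 17, r = 182);
translate([509, 357, 17]) cylinder(h = 268, r = 38);
translate([509, 357, 285]) cylinder(h = 17, r = 182);


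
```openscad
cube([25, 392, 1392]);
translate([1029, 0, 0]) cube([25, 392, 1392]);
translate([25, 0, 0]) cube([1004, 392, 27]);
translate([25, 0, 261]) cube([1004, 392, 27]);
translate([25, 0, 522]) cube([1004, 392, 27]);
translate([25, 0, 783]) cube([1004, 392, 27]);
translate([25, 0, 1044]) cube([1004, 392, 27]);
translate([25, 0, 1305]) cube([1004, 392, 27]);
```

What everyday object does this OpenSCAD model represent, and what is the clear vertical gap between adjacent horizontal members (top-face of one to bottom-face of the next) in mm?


A bookshelf. The clear shelf gap is 234 mm.

Two tall side panels with 6 horizontal boards between them — a bookshelf. The first two shelf undersides are at z = 0 and z = 261; with shelf thickness 27, the clear gap is 261 − 0 − 27 = 234 mm.


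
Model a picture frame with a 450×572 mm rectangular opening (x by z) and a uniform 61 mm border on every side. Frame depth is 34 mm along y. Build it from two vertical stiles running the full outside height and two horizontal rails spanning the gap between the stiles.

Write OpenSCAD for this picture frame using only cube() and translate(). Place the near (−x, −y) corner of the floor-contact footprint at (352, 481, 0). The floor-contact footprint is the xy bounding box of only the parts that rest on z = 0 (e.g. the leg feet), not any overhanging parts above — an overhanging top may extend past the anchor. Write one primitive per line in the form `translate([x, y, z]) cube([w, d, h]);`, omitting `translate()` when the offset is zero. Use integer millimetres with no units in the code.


translate([352, 481, 0]) cube([61, 34, 694]);
translate([863, 481, 0]) cube([61, 34, 694]);
translate([413, 481, 0]) cube([450, 34, 61]);
translate([413, 481, 633]) cube([450, 34, 61]);


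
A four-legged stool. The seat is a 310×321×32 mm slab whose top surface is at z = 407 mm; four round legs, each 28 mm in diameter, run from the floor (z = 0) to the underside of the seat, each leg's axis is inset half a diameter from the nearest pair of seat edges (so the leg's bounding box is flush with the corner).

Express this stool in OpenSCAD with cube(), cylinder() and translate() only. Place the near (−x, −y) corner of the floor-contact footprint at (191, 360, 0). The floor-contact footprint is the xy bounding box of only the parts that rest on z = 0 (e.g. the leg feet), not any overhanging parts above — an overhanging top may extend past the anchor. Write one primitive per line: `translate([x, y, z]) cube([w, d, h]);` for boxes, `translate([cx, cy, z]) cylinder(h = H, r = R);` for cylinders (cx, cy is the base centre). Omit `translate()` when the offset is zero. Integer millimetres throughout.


// leg_h = 407 - 32 = 375
translate([191, 360, 375]) cube([310, 321, 32]);
translate([205, 374, 0]) cylinder(h = 375, r = 14);
translate([487, 374, 0]) cylinder(h = 375, r = 14);
translate([205, 667, 0]) cylinder(h = 375, r = 14);
translate([487, 667, 0]) cylinder(h = 375, r = 14);


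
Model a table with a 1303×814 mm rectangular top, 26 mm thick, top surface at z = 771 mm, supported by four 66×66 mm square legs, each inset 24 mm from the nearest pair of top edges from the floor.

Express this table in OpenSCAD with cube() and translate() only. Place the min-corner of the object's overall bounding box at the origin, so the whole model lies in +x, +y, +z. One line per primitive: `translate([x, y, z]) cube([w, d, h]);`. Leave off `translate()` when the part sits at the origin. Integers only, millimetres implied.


translate([0, 0, 745]) cube([1303, 814, 26]);
translate([24, 24, 0]) cube([66, 66, 745]);
translate([1213, 24, 0]) cube([66, 66, 745]);
translate([24, 724, 0]) cube([66, 66, 745]);
translate([1213, 724, 0]) cube([66, 66, 745]);


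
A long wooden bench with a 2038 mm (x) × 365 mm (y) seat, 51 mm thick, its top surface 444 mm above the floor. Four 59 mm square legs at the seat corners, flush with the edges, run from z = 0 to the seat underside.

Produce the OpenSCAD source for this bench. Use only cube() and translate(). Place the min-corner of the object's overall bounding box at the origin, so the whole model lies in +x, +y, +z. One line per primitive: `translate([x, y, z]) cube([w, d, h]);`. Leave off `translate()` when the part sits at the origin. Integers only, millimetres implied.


translate([0, 0, 393]) cube([2038, 365, 51]);
cube([59, 59, 393]);
translate([0, 306, 0]) cube([59, 59, 393]);
translate([1979, 0, 0]) cube([59, 59, 393]);
translate([1979, 306, 0]) cube([59, 59, 393]);


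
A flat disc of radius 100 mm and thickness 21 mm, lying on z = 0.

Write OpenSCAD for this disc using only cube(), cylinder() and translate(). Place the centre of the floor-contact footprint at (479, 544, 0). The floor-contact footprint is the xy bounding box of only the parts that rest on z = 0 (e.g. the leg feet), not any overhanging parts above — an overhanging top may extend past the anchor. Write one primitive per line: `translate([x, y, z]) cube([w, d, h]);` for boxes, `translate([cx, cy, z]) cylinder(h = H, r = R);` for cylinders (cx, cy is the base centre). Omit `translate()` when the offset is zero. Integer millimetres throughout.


translate([479, 544, 0]) cylinder(h = 21, r = 100);


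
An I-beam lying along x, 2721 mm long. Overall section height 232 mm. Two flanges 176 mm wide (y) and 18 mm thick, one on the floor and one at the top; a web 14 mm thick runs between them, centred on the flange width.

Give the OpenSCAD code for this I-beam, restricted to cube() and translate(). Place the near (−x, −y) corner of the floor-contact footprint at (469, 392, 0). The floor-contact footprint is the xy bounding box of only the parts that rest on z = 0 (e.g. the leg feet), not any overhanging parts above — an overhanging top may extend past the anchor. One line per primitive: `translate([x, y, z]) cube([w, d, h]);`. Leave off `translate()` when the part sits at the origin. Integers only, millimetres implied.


translate([469, 392, 0]) cube([2721, 176, 18]);
translate([469, 473, 18]) cube([2721, 14, 196]);
translate([469, 392, 214]) cube([2721, 176, 18]);


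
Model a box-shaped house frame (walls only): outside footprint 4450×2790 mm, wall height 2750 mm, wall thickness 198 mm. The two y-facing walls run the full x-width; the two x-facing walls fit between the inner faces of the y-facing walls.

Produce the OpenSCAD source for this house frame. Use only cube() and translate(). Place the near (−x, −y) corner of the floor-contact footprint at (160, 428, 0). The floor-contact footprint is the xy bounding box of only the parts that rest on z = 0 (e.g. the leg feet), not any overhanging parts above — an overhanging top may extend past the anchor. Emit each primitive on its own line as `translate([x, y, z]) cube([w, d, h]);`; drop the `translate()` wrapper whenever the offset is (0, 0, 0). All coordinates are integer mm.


translate([160, 428, 0]) cube([4450, 198, 2750]);
translate([160, 3020, 0]) cube([4450, 198, 2750]);
translate([160, 626, 0]) cube([198, 2394, 2750]);
translate([4412, 626, 0]) cube([198, 2394, 2750]);


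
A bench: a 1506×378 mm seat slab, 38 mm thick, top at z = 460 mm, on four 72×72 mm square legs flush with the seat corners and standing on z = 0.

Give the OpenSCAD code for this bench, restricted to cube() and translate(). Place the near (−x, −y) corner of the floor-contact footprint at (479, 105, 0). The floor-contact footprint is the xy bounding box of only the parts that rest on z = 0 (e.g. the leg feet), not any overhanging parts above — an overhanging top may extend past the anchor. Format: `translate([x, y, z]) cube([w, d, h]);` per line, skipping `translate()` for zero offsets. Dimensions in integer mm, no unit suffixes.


translate([479, 105, 422]) cube([1506, 378, 38]);
translate([479, 105, 0]) cube([72, 72, 422]);
translate([479, 411, 0]) cube([72, 72, 422]);
translate([1913, 105, 0]) cube([72, 72, 422]);
translate([1913, 411, 0]) cube([72, 72, 422]);


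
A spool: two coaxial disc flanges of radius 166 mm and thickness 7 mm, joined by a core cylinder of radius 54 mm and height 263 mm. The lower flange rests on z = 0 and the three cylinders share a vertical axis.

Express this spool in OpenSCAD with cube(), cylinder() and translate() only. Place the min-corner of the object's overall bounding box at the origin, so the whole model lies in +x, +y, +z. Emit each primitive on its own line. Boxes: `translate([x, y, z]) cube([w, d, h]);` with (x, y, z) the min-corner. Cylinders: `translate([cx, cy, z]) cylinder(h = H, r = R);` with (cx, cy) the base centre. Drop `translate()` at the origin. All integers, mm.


translate([166, 166, 0]) cylinder(h = 7, r = 166);
translate([166, 166, 7]) cylinder(h = 263, r = 54);
translate([166, 166, 270]) cylinder(h = 7, r = 166);


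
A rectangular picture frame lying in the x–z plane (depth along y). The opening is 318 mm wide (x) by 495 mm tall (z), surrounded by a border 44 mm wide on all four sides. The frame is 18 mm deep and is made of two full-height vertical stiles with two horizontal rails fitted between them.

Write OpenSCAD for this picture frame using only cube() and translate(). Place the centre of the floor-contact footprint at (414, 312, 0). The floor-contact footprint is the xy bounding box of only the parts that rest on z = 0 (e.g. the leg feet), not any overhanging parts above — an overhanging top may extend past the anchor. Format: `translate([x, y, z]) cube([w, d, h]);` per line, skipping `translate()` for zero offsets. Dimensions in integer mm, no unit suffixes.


translate([211, 303, 0]) cube([44, 18, 583]);
translate([573, 303, 0]) cube([44, 18, 583]);
translate([255, 303, 0]) cube([318, 18, 44]);
translate([255, 303, 539]) cube([318, 18, 44]);


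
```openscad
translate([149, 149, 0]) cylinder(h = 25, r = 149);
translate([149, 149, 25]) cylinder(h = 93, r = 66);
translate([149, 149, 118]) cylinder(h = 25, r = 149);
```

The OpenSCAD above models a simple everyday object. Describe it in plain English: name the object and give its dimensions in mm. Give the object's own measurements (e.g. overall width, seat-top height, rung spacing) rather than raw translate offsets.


A spool: two coaxial disc flanges of radius 149 mm and thickness 25 mm, joined by a core cylinder of radius 66 mm and height 93 mm. The lower flange rests on z = 0 and the three cylinders share a vertical axis.


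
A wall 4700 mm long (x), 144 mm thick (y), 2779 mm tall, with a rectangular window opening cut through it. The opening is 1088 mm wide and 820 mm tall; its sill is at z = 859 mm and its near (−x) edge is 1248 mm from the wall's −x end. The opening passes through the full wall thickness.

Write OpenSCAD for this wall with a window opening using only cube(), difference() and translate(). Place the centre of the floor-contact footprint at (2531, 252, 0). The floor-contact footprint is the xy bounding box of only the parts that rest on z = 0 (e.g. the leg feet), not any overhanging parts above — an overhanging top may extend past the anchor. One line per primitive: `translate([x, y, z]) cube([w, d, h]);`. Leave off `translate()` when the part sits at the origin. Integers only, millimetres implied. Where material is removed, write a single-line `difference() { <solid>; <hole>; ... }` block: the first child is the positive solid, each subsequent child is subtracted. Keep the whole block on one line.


difference() { translate([181, 180, 0]) cube([4700, 144, 2779]); translate([1429, 180, 859]) cube([1088, 144, 820]); }


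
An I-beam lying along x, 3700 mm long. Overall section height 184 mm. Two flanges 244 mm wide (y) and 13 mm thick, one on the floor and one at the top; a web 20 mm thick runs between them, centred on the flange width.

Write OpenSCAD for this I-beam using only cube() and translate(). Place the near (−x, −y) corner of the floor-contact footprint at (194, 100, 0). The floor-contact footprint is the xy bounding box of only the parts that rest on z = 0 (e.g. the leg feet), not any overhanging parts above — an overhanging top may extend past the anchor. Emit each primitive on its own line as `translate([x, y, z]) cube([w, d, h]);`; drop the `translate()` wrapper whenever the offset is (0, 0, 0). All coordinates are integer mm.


translate([194, 100, 0]) cube([3700, 244, 13]);
translate([194, 212, 13]) cube([3700, 20, 158]);
translate([194, 100, 171]) cube([3700, 244, 13]);
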